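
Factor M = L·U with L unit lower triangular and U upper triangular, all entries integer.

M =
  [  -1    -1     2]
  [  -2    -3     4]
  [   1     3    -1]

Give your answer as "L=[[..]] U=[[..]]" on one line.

L=[[1,0,0],[2,1,0],[-1,-2,1]] U=[[-1,-1,2],[0,-1,0],[0,0,1]]

  r1 -= 2·r0 → [0,-1,0]
  r2 -= -1·r0 → [0,2,1]
  r2 -= -2·r1 → [0,0,1]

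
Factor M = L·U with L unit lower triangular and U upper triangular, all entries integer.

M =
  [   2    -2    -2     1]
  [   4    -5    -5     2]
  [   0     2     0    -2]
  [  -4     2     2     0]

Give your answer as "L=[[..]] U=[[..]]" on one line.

L=[[1,0,0,0],[2,1,0,0],[0,-2,1,0],[-2,2,0,1]] U=[[2,-2,-2,1],[0,-1,-1,0],[0,0,-2,-2],[0,0,0,2]]

  R1 -= 2·R0 → [0,-1,-1,0]
  R2 -= 0·R0 → [0,2,0,-2]
  R3 -= -2·R0 → [0,-2,-2,2]
  R2 -= -2·R1 → [0,0,-2,-2]
  R3 -= 2·R1 → [0,0,0,2]
  R3 -= 0·R2 → [0,0,0,2]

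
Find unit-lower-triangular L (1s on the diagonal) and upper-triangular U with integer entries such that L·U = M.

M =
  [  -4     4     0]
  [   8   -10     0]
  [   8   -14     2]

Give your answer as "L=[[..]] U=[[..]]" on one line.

  r1 -= -2·r0 → [0,-2,0]
  r2 -= -2·r0 → [0,-6,2]
  r2 -= 3·r1 → [0,0,2]

L=[[1,0,0],[-2,1,0],[-2,3,1]] U=[[-4,4,0],[0,-2,0],[0,0,2]]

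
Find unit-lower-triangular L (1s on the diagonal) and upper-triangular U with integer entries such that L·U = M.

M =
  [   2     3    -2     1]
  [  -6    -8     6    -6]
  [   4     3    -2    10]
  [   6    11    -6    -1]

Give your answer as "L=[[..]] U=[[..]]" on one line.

  r1 -= -3·r0 → [0,1,0,-3]
  r2 -= 2·r0 → [0,-3,2,8]
  r3 -= 3·r0 → [0,2,0,-4]
  r2 -= -3·r1 → [0,0,2,-1]
  r3 -= 2·r1 → [0,0,0,2]
  r3 -= 0·r2 → [0,0,0,2]

L=[[1,0,0,0],[-3,1,0,0],[2,-3,1,0],[3,2,0,1]] U=[[2,3,-2,1],[0,1,0,-3],[0,0,2,-1],[0,0,0,2]]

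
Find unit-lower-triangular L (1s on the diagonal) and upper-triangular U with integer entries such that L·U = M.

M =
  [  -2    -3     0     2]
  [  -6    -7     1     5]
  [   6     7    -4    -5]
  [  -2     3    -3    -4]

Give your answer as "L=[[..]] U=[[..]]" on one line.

  R1 -= 3·R0 → [0,2,1,-1]
  R2 -= -3·R0 → [0,-2,-4,1]
  R3 -= 1·R0 → [0,6,-3,-6]
  R2 -= -1·R1 → [0,0,-3,0]
  R3 -= 3·R1 → [0,0,-6,-3]
  R3 -= 2·R2 → [0,0,0,-3]

L=[[1,0,0,0],[3,1,0,0],[-3,-1,1,0],[1,3,2,1]] U=[[-2,-3,0,2],[0,2,1,-1],[0,0,-3,0],[0,0,0,-3]]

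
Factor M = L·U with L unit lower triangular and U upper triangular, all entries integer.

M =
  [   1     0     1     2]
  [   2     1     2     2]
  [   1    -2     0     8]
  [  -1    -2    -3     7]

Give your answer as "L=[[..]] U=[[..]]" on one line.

L=[[1,0,0,0],[2,1,0,0],[1,-2,1,0],[-1,-2,2,1]] U=[[1,0,1,2],[0,1,0,-2],[0,0,-1,2],[0,0,0,1]]

  R1 -= 2·R0 → [0,1,0,-2]
  R2 -= 1·R0 → [0,-2,-1,6]
  R3 -= -1·R0 → [0,-2,-2,9]
  R2 -= -2·R1 → [0,0,-1,2]
  R3 -= -2·R1 → [0,0,-2,5]
  R3 -= 2·R2 → [0,0,0,1]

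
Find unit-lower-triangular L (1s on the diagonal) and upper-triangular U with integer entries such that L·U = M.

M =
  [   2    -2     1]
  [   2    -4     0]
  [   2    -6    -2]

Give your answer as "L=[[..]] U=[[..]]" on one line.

  R1 -= 1·R0 → [0,-2,-1]
  R2 -= 1·R0 → [0,-4,-3]
  R2 -= 2·R1 → [0,0,-1]

L=[[1,0,0],[1,1,0],[1,2,1]] U=[[2,-2,1],[0,-2,-1],[0,0,-1]]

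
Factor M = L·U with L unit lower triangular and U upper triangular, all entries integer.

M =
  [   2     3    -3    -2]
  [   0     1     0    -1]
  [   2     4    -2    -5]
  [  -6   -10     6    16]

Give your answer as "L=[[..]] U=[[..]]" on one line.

L=[[1,0,0,0],[0,1,0,0],[1,1,1,0],[-3,-1,-3,1]] U=[[2,3,-3,-2],[0,1,0,-1],[0,0,1,-2],[0,0,0,3]]

  R1 -= 0·R0 → [0,1,0,-1]
  R2 -= 1·R0 → [0,1,1,-3]
  R3 -= -3·R0 → [0,-1,-3,10]
  R2 -= 1·R1 → [0,0,1,-2]
  R3 -= -1·R1 → [0,0,-3,9]
  R3 -= -3·R2 → [0,0,0,3]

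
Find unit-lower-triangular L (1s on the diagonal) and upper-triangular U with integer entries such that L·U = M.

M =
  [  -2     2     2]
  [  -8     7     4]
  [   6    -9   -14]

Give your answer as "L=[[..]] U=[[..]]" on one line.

L=[[1,0,0],[4,1,0],[-3,3,1]] U=[[-2,2,2],[0,-1,-4],[0,0,4]]

  row1 -= 4·row0 → [0,-1,-4]
  row2 -= -3·row0 → [0,-3,-8]
  row2 -= 3·row1 → [0,0,4]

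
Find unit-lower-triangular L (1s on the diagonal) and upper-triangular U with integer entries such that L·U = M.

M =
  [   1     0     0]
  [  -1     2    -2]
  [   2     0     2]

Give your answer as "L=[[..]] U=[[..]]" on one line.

L=[[1,0,0],[-1,1,0],[2,0,1]] U=[[1,0,0],[0,2,-2],[0,0,2]]

  row1 -= -1·row0 → [0,2,-2]
  row2 -= 2·row0 → [0,0,2]
  row2 -= 0·row1 → [0,0,2]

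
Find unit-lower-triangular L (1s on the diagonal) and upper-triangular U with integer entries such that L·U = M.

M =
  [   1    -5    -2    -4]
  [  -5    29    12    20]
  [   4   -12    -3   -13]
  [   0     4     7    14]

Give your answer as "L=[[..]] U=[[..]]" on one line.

  r1 -= -5·r0 → [0,4,2,0]
  r2 -= 4·r0 → [0,8,5,3]
  r3 -= 0·r0 → [0,4,7,14]
  r2 -= 2·r1 → [0,0,1,3]
  r3 -= 1·r1 → [0,0,5,14]
  r3 -= 5·r2 → [0,0,0,-1]

L=[[1,0,0,0],[-5,1,0,0],[4,2,1,0],[0,1,5,1]] U=[[1,-5,-2,-4],[0,4,2,0],[0,0,1,3],[0,0,0,-1]]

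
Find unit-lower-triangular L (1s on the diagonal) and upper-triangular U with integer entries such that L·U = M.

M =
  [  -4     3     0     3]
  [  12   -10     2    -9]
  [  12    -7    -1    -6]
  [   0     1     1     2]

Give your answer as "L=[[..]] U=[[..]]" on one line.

L=[[1,0,0,0],[-3,1,0,0],[-3,-2,1,0],[0,-1,1,1]] U=[[-4,3,0,3],[0,-1,2,0],[0,0,3,3],[0,0,0,-1]]

  row1 -= -3·row0 → [0,-1,2,0]
  row2 -= -3·row0 → [0,2,-1,3]
  row3 -= 0·row0 → [0,1,1,2]
  row2 -= -2·row1 → [0,0,3,3]
  row3 -= -1·row1 → [0,0,3,2]
  row3 -= 1·row2 → [0,0,0,-1]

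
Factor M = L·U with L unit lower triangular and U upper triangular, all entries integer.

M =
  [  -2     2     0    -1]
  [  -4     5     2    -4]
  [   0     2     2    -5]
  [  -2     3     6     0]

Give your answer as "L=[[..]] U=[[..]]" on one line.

L=[[1,0,0,0],[2,1,0,0],[0,2,1,0],[1,1,-2,1]] U=[[-2,2,0,-1],[0,1,2,-2],[0,0,-2,-1],[0,0,0,1]]

  r1 -= 2·r0 → [0,1,2,-2]
  r2 -= 0·r0 → [0,2,2,-5]
  r3 -= 1·r0 → [0,1,6,1]
  r2 -= 2·r1 → [0,0,-2,-1]
  r3 -= 1·r1 → [0,0,4,3]
  r3 -= -2·r2 → [0,0,0,1]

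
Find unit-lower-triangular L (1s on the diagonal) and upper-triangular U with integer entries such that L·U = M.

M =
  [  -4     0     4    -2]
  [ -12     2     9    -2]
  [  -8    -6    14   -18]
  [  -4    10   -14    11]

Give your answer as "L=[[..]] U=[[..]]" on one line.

L=[[1,0,0,0],[3,1,0,0],[2,-3,1,0],[1,5,1,1]] U=[[-4,0,4,-2],[0,2,-3,4],[0,0,-3,-2],[0,0,0,-5]]

  row1 -= 3·row0 → [0,2,-3,4]
  row2 -= 2·row0 → [0,-6,6,-14]
  row3 -= 1·row0 → [0,10,-18,13]
  row2 -= -3·row1 → [0,0,-3,-2]
  row3 -= 5·row1 → [0,0,-3,-7]
  row3 -= 1·row2 → [0,0,0,-5]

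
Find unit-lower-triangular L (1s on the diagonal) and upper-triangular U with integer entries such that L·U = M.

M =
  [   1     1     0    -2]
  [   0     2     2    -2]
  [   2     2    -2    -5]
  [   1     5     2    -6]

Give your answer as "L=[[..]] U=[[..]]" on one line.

L=[[1,0,0,0],[0,1,0,0],[2,0,1,0],[1,2,1,1]] U=[[1,1,0,-2],[0,2,2,-2],[0,0,-2,-1],[0,0,0,1]]

  R1 -= 0·R0 → [0,2,2,-2]
  R2 -= 2·R0 → [0,0,-2,-1]
  R3 -= 1·R0 → [0,4,2,-4]
  R2 -= 0·R1 → [0,0,-2,-1]
  R3 -= 2·R1 → [0,0,-2,0]
  R3 -= 1·R2 → [0,0,0,1]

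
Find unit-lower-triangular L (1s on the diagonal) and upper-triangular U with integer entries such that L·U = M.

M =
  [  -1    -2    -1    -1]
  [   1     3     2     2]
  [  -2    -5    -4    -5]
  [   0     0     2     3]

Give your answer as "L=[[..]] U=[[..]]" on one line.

L=[[1,0,0,0],[-1,1,0,0],[2,-1,1,0],[0,0,-2,1]] U=[[-1,-2,-1,-1],[0,1,1,1],[0,0,-1,-2],[0,0,0,-1]]

  row1 -= -1·row0 → [0,1,1,1]
  row2 -= 2·row0 → [0,-1,-2,-3]
  row3 -= 0·row0 → [0,0,2,3]
  row2 -= -1·row1 → [0,0,-1,-2]
  row3 -= 0·row1 → [0,0,2,3]
  row3 -= -2·row2 → [0,0,0,-1]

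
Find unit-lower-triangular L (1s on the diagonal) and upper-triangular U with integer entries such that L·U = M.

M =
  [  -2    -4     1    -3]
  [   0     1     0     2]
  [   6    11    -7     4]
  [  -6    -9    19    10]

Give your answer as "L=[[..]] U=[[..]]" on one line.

  row1 -= 0·row0 → [0,1,0,2]
  row2 -= -3·row0 → [0,-1,-4,-5]
  row3 -= 3·row0 → [0,3,16,19]
  row2 -= -1·row1 → [0,0,-4,-3]
  row3 -= 3·row1 → [0,0,16,13]
  row3 -= -4·row2 → [0,0,0,1]

L=[[1,0,0,0],[0,1,0,0],[-3,-1,1,0],[3,3,-4,1]] U=[[-2,-4,1,-3],[0,1,0,2],[0,0,-4,-3],[0,0,0,1]]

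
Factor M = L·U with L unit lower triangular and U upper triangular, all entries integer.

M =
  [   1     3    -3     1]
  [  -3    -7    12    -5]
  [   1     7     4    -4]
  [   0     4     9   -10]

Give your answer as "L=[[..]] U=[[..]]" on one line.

L=[[1,0,0,0],[-3,1,0,0],[1,2,1,0],[0,2,3,1]] U=[[1,3,-3,1],[0,2,3,-2],[0,0,1,-1],[0,0,0,-3]]

  r1 -= -3·r0 → [0,2,3,-2]
  r2 -= 1·r0 → [0,4,7,-5]
  r3 -= 0·r0 → [0,4,9,-10]
  r2 -= 2·r1 → [0,0,1,-1]
  r3 -= 2·r1 → [0,0,3,-6]
  r3 -= 3·r2 → [0,0,0,-3]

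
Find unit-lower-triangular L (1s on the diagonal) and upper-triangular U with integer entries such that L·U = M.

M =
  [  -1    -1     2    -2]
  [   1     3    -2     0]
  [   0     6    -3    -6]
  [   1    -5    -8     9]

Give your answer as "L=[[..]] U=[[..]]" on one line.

L=[[1,0,0,0],[-1,1,0,0],[0,3,1,0],[-1,-3,2,1]] U=[[-1,-1,2,-2],[0,2,0,-2],[0,0,-3,0],[0,0,0,1]]

  row1 -= -1·row0 → [0,2,0,-2]
  row2 -= 0·row0 → [0,6,-3,-6]
  row3 -= -1·row0 → [0,-6,-6,7]
  row2 -= 3·row1 → [0,0,-3,0]
  row3 -= -3·row1 → [0,0,-6,1]
  row3 -= 2·row2 → [0,0,0,1]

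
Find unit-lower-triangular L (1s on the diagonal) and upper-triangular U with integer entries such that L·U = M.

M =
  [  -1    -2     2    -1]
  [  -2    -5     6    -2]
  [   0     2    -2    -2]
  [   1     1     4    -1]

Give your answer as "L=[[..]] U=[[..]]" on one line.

  r1 -= 2·r0 → [0,-1,2,0]
  r2 -= 0·r0 → [0,2,-2,-2]
  r3 -= -1·r0 → [0,-1,6,-2]
  r2 -= -2·r1 → [0,0,2,-2]
  r3 -= 1·r1 → [0,0,4,-2]
  r3 -= 2·r2 → [0,0,0,2]

L=[[1,0,0,0],[2,1,0,0],[0,-2,1,0],[-1,1,2,1]] U=[[-1,-2,2,-1],[0,-1,2,0],[0,0,2,-2],[0,0,0,2]]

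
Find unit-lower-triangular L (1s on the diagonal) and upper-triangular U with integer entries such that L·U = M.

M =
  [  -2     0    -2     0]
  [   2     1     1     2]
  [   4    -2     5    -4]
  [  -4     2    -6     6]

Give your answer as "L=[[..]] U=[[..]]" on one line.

  R1 -= -1·R0 → [0,1,-1,2]
  R2 -= -2·R0 → [0,-2,1,-4]
  R3 -= 2·R0 → [0,2,-2,6]
  R2 -= -2·R1 → [0,0,-1,0]
  R3 -= 2·R1 → [0,0,0,2]
  R3 -= 0·R2 → [0,0,0,2]

L=[[1,0,0,0],[-1,1,0,0],[-2,-2,1,0],[2,2,0,1]] U=[[-2,0,-2,0],[0,1,-1,2],[0,0,-1,0],[0,0,0,2]]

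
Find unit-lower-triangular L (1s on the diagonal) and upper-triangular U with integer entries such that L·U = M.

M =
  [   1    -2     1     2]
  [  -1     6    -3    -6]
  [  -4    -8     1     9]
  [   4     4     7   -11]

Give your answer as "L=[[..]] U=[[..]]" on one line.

  row1 -= -1·row0 → [0,4,-2,-4]
  row2 -= -4·row0 → [0,-16,5,17]
  row3 -= 4·row0 → [0,12,3,-19]
  row2 -= -4·row1 → [0,0,-3,1]
  row3 -= 3·row1 → [0,0,9,-7]
  row3 -= -3·row2 → [0,0,0,-4]

L=[[1,0,0,0],[-1,1,0,0],[-4,-4,1,0],[4,3,-3,1]] U=[[1,-2,1,2],[0,4,-2,-4],[0,0,-3,1],[0,0,0,-4]]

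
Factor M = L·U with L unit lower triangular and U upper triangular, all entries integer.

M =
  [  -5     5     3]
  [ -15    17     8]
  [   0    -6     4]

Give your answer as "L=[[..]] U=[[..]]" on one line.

  R1 -= 3·R0 → [0,2,-1]
  R2 -= 0·R0 → [0,-6,4]
  R2 -= -3·R1 → [0,0,1]

L=[[1,0,0],[3,1,0],[0,-3,1]] U=[[-5,5,3],[0,2,-1],[0,0,1]]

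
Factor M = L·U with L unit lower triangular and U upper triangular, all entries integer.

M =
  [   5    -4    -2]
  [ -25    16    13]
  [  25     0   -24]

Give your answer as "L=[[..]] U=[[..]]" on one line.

  R1 -= -5·R0 → [0,-4,3]
  R2 -= 5·R0 → [0,20,-14]
  R2 -= -5·R1 → [0,0,1]

L=[[1,0,0],[-5,1,0],[5,-5,1]] U=[[5,-4,-2],[0,-4,3],[0,0,1]]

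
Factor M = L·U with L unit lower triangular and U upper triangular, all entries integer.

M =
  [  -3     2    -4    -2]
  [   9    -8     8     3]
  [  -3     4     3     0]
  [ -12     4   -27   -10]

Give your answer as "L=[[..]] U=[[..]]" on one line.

L=[[1,0,0,0],[-3,1,0,0],[1,-1,1,0],[4,2,-1,1]] U=[[-3,2,-4,-2],[0,-2,-4,-3],[0,0,3,-1],[0,0,0,3]]

  R1 -= -3·R0 → [0,-2,-4,-3]
  R2 -= 1·R0 → [0,2,7,2]
  R3 -= 4·R0 → [0,-4,-11,-2]
  R2 -= -1·R1 → [0,0,3,-1]
  R3 -= 2·R1 → [0,0,-3,4]
  R3 -= -1·R2 → [0,0,0,3]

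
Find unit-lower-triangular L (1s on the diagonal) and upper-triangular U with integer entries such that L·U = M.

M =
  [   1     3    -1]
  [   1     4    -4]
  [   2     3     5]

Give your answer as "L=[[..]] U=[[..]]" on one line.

L=[[1,0,0],[1,1,0],[2,-3,1]] U=[[1,3,-1],[0,1,-3],[0,0,-2]]

  r1 -= 1·r0 → [0,1,-3]
  r2 -= 2·r0 → [0,-3,7]
  r2 -= -3·r1 → [0,0,-2]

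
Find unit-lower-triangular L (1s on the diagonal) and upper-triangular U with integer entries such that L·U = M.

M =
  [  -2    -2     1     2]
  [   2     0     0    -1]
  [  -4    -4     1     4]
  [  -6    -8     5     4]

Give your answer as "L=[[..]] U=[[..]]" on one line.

L=[[1,0,0,0],[-1,1,0,0],[2,0,1,0],[3,1,-1,1]] U=[[-2,-2,1,2],[0,-2,1,1],[0,0,-1,0],[0,0,0,-3]]

  r1 -= -1·r0 → [0,-2,1,1]
  r2 -= 2·r0 → [0,0,-1,0]
  r3 -= 3·r0 → [0,-2,2,-2]
  r2 -= 0·r1 → [0,0,-1,0]
  r3 -= 1·r1 → [0,0,1,-3]
  r3 -= -1·r2 → [0,0,0,-3]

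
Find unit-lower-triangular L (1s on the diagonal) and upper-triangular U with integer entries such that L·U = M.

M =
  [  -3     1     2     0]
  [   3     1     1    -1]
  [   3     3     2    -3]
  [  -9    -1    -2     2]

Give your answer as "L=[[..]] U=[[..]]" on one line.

L=[[1,0,0,0],[-1,1,0,0],[-1,2,1,0],[3,-2,1,1]] U=[[-3,1,2,0],[0,2,3,-1],[0,0,-2,-1],[0,0,0,1]]

  R1 -= -1·R0 → [0,2,3,-1]
  R2 -= -1·R0 → [0,4,4,-3]
  R3 -= 3·R0 → [0,-4,-8,2]
  R2 -= 2·R1 → [0,0,-2,-1]
  R3 -= -2·R1 → [0,0,-2,0]
  R3 -= 1·R2 → [0,0,0,1]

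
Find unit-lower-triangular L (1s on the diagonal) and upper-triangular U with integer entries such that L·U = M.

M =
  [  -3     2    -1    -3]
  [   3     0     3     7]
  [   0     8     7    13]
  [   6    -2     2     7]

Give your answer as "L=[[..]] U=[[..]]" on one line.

L=[[1,0,0,0],[-1,1,0,0],[0,4,1,0],[-2,1,2,1]] U=[[-3,2,-1,-3],[0,2,2,4],[0,0,-1,-3],[0,0,0,3]]

  r1 -= -1·r0 → [0,2,2,4]
  r2 -= 0·r0 → [0,8,7,13]
  r3 -= -2·r0 → [0,2,0,1]
  r2 -= 4·r1 → [0,0,-1,-3]
  r3 -= 1·r1 → [0,0,-2,-3]
  r3 -= 2·r2 → [0,0,0,3]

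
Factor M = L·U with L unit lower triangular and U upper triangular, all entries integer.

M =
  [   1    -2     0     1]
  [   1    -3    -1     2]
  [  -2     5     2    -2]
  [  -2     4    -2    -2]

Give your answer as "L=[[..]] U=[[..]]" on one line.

L=[[1,0,0,0],[1,1,0,0],[-2,-1,1,0],[-2,0,-2,1]] U=[[1,-2,0,1],[0,-1,-1,1],[0,0,1,1],[0,0,0,2]]

  r1 -= 1·r0 → [0,-1,-1,1]
  r2 -= -2·r0 → [0,1,2,0]
  r3 -= -2·r0 → [0,0,-2,0]
  r2 -= -1·r1 → [0,0,1,1]
  r3 -= 0·r1 → [0,0,-2,0]
  r3 -= -2·r2 → [0,0,0,2]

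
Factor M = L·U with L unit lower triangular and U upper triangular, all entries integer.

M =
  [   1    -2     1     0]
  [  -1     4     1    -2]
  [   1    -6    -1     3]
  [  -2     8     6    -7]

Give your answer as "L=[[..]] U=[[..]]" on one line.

L=[[1,0,0,0],[-1,1,0,0],[1,-2,1,0],[-2,2,2,1]] U=[[1,-2,1,0],[0,2,2,-2],[0,0,2,-1],[0,0,0,-1]]

  R1 -= -1·R0 → [0,2,2,-2]
  R2 -= 1·R0 → [0,-4,-2,3]
  R3 -= -2·R0 → [0,4,8,-7]
  R2 -= -2·R1 → [0,0,2,-1]
  R3 -= 2·R1 → [0,0,4,-3]
  R3 -= 2·R2 → [0,0,0,-1]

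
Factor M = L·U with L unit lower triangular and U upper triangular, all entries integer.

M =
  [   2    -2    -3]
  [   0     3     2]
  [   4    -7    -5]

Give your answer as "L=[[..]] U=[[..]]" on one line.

L=[[1,0,0],[0,1,0],[2,-1,1]] U=[[2,-2,-3],[0,3,2],[0,0,3]]

  row1 -= 0·row0 → [0,3,2]
  row2 -= 2·row0 → [0,-3,1]
  row2 -= -1·row1 → [0,0,3]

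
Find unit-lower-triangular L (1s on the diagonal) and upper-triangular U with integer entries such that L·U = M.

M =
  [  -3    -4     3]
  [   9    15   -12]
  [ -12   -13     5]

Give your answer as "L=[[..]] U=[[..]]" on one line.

L=[[1,0,0],[-3,1,0],[4,1,1]] U=[[-3,-4,3],[0,3,-3],[0,0,-4]]

  row1 -= -3·row0 → [0,3,-3]
  row2 -= 4·row0 → [0,3,-7]
  row2 -= 1·row1 → [0,0,-4]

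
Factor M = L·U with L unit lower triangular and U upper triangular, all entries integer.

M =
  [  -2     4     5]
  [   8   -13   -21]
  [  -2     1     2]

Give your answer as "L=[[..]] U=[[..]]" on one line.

L=[[1,0,0],[-4,1,0],[1,-1,1]] U=[[-2,4,5],[0,3,-1],[0,0,-4]]

  row1 -= -4·row0 → [0,3,-1]
  row2 -= 1·row0 → [0,-3,-3]
  row2 -= -1·row1 → [0,0,-4]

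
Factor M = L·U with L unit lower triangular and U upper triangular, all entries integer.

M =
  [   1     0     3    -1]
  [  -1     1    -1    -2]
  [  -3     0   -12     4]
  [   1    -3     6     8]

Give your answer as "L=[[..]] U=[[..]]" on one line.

  row1 -= -1·row0 → [0,1,2,-3]
  row2 -= -3·row0 → [0,0,-3,1]
  row3 -= 1·row0 → [0,-3,3,9]
  row2 -= 0·row1 → [0,0,-3,1]
  row3 -= -3·row1 → [0,0,9,0]
  row3 -= -3·row2 → [0,0,0,3]

L=[[1,0,0,0],[-1,1,0,0],[-3,0,1,0],[1,-3,-3,1]] U=[[1,0,3,-1],[0,1,2,-3],[0,0,-3,1],[0,0,0,3]]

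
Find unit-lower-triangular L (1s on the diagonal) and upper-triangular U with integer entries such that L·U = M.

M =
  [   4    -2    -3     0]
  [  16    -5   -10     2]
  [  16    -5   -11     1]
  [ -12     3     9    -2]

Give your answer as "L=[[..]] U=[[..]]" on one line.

L=[[1,0,0,0],[4,1,0,0],[4,1,1,0],[-3,-1,-2,1]] U=[[4,-2,-3,0],[0,3,2,2],[0,0,-1,-1],[0,0,0,-2]]

  row1 -= 4·row0 → [0,3,2,2]
  row2 -= 4·row0 → [0,3,1,1]
  row3 -= -3·row0 → [0,-3,0,-2]
  row2 -= 1·row1 → [0,0,-1,-1]
  row3 -= -1·row1 → [0,0,2,0]
  row3 -= -2·row2 → [0,0,0,-2]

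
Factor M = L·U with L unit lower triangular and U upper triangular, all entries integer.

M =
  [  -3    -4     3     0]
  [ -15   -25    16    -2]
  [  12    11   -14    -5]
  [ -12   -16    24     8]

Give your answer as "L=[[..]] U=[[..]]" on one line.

L=[[1,0,0,0],[5,1,0,0],[-4,1,1,0],[4,0,-4,1]] U=[[-3,-4,3,0],[0,-5,1,-2],[0,0,-3,-3],[0,0,0,-4]]

  R1 -= 5·R0 → [0,-5,1,-2]
  R2 -= -4·R0 → [0,-5,-2,-5]
  R3 -= 4·R0 → [0,0,12,8]
  R2 -= 1·R1 → [0,0,-3,-3]
  R3 -= 0·R1 → [0,0,12,8]
  R3 -= -4·R2 → [0,0,0,-4]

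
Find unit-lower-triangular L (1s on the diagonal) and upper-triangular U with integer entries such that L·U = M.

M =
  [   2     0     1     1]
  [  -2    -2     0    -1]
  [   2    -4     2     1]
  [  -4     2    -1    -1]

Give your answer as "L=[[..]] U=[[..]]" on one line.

  R1 -= -1·R0 → [0,-2,1,0]
  R2 -= 1·R0 → [0,-4,1,0]
  R3 -= -2·R0 → [0,2,1,1]
  R2 -= 2·R1 → [0,0,-1,0]
  R3 -= -1·R1 → [0,0,2,1]
  R3 -= -2·R2 → [0,0,0,1]

L=[[1,0,0,0],[-1,1,0,0],[1,2,1,0],[-2,-1,-2,1]] U=[[2,0,1,1],[0,-2,1,0],[0,0,-1,0],[0,0,0,1]]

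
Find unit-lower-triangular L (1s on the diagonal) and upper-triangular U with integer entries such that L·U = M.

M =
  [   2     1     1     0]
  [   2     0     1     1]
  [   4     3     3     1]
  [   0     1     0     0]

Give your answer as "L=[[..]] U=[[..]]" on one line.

L=[[1,0,0,0],[1,1,0,0],[2,-1,1,0],[0,-1,0,1]] U=[[2,1,1,0],[0,-1,0,1],[0,0,1,2],[0,0,0,1]]

  r1 -= 1·r0 → [0,-1,0,1]
  r2 -= 2·r0 → [0,1,1,1]
  r3 -= 0·r0 → [0,1,0,0]
  r2 -= -1·r1 → [0,0,1,2]
  r3 -= -1·r1 → [0,0,0,1]
  r3 -= 0·r2 → [0,0,0,1]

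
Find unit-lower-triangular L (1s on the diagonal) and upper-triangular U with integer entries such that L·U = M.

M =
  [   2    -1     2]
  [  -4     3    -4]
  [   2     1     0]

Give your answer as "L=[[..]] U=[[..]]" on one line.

  R1 -= -2·R0 → [0,1,0]
  R2 -= 1·R0 → [0,2,-2]
  R2 -= 2·R1 → [0,0,-2]

L=[[1,0,0],[-2,1,0],[1,2,1]] U=[[2,-1,2],[0,1,0],[0,0,-2]]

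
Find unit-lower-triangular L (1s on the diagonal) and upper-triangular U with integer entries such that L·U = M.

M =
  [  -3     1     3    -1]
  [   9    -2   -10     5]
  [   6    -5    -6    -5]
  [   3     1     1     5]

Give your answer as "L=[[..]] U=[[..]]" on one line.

L=[[1,0,0,0],[-3,1,0,0],[-2,-3,1,0],[-1,2,-2,1]] U=[[-3,1,3,-1],[0,1,-1,2],[0,0,-3,-1],[0,0,0,-2]]

  r1 -= -3·r0 → [0,1,-1,2]
  r2 -= -2·r0 → [0,-3,0,-7]
  r3 -= -1·r0 → [0,2,4,4]
  r2 -= -3·r1 → [0,0,-3,-1]
  r3 -= 2·r1 → [0,0,6,0]
  r3 -= -2·r2 → [0,0,0,-2]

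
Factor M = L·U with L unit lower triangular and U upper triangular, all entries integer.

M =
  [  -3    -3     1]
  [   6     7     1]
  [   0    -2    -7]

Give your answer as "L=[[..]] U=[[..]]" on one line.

L=[[1,0,0],[-2,1,0],[0,-2,1]] U=[[-3,-3,1],[0,1,3],[0,0,-1]]

  row1 -= -2·row0 → [0,1,3]
  row2 -= 0·row0 → [0,-2,-7]
  row2 -= -2·row1 → [0,0,-1]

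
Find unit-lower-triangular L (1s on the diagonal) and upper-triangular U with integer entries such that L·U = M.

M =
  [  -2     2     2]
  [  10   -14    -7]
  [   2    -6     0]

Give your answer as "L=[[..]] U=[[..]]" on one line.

L=[[1,0,0],[-5,1,0],[-1,1,1]] U=[[-2,2,2],[0,-4,3],[0,0,-1]]

  R1 -= -5·R0 → [0,-4,3]
  R2 -= -1·R0 → [0,-4,2]
  R2 -= 1·R1 → [0,0,-1]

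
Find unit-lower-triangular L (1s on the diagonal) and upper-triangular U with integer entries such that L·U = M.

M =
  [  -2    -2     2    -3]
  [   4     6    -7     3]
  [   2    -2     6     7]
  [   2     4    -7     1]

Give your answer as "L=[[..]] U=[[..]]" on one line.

  R1 -= -2·R0 → [0,2,-3,-3]
  R2 -= -1·R0 → [0,-4,8,4]
  R3 -= -1·R0 → [0,2,-5,-2]
  R2 -= -2·R1 → [0,0,2,-2]
  R3 -= 1·R1 → [0,0,-2,1]
  R3 -= -1·R2 → [0,0,0,-1]

L=[[1,0,0,0],[-2,1,0,0],[-1,-2,1,0],[-1,1,-1,1]] U=[[-2,-2,2,-3],[0,2,-3,-3],[0,0,2,-2],[0,0,0,-1]]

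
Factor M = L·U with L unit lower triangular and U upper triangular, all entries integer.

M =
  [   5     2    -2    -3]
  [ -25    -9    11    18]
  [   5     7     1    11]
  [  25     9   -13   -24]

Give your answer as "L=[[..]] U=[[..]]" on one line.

  r1 -= -5·r0 → [0,1,1,3]
  r2 -= 1·r0 → [0,5,3,14]
  r3 -= 5·r0 → [0,-1,-3,-9]
  r2 -= 5·r1 → [0,0,-2,-1]
  r3 -= -1·r1 → [0,0,-2,-6]
  r3 -= 1·r2 → [0,0,0,-5]

L=[[1,0,0,0],[-5,1,0,0],[1,5,1,0],[5,-1,1,1]] U=[[5,2,-2,-3],[0,1,1,3],[0,0,-2,-1],[0,0,0,-5]]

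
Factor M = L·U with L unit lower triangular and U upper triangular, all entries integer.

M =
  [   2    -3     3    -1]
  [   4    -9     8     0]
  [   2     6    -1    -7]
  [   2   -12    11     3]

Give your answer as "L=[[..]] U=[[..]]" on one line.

L=[[1,0,0,0],[2,1,0,0],[1,-3,1,0],[1,3,1,1]] U=[[2,-3,3,-1],[0,-3,2,2],[0,0,2,0],[0,0,0,-2]]

  r1 -= 2·r0 → [0,-3,2,2]
  r2 -= 1·r0 → [0,9,-4,-6]
  r3 -= 1·r0 → [0,-9,8,4]
  r2 -= -3·r1 → [0,0,2,0]
  r3 -= 3·r1 → [0,0,2,-2]
  r3 -= 1·r2 → [0,0,0,-2]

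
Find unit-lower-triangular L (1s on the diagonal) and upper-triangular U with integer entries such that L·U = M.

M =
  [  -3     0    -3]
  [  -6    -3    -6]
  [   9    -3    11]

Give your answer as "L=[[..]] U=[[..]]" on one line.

  r1 -= 2·r0 → [0,-3,0]
  r2 -= -3·r0 → [0,-3,2]
  r2 -= 1·r1 → [0,0,2]

L=[[1,0,0],[2,1,0],[-3,1,1]] U=[[-3,0,-3],[0,-3,0],[0,0,2]]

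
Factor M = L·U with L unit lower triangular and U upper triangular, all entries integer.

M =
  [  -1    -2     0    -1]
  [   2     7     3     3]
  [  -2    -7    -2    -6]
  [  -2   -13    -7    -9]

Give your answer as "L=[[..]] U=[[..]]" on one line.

  row1 -= -2·row0 → [0,3,3,1]
  row2 -= 2·row0 → [0,-3,-2,-4]
  row3 -= 2·row0 → [0,-9,-7,-7]
  row2 -= -1·row1 → [0,0,1,-3]
  row3 -= -3·row1 → [0,0,2,-4]
  row3 -= 2·row2 → [0,0,0,2]

L=[[1,0,0,0],[-2,1,0,0],[2,-1,1,0],[2,-3,2,1]] U=[[-1,-2,0,-1],[0,3,3,1],[0,0,1,-3],[0,0,0,2]]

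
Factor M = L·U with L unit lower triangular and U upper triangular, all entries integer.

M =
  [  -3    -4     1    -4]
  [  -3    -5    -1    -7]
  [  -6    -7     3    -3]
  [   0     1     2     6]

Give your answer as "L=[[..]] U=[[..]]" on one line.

L=[[1,0,0,0],[1,1,0,0],[2,-1,1,0],[0,-1,0,1]] U=[[-3,-4,1,-4],[0,-1,-2,-3],[0,0,-1,2],[0,0,0,3]]

  R1 -= 1·R0 → [0,-1,-2,-3]
  R2 -= 2·R0 → [0,1,1,5]
  R3 -= 0·R0 → [0,1,2,6]
  R2 -= -1·R1 → [0,0,-1,2]
  R3 -= -1·R1 → [0,0,0,3]
  R3 -= 0·R2 → [0,0,0,3]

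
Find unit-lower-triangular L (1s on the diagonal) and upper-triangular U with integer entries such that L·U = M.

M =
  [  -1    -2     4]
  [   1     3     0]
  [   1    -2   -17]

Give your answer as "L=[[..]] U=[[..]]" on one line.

  r1 -= -1·r0 → [0,1,4]
  r2 -= -1·r0 → [0,-4,-13]
  r2 -= -4·r1 → [0,0,3]

L=[[1,0,0],[-1,1,0],[-1,-4,1]] U=[[-1,-2,4],[0,1,4],[0,0,3]]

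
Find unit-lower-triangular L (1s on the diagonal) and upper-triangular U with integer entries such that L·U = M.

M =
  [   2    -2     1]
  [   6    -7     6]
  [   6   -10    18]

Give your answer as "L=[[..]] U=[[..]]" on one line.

L=[[1,0,0],[3,1,0],[3,4,1]] U=[[2,-2,1],[0,-1,3],[0,0,3]]

  R1 -= 3·R0 → [0,-1,3]
  R2 -= 3·R0 → [0,-4,15]
  R2 -= 4·R1 → [0,0,3]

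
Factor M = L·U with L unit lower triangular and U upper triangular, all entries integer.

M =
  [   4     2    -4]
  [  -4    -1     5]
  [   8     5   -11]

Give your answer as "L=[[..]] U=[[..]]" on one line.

L=[[1,0,0],[-1,1,0],[2,1,1]] U=[[4,2,-4],[0,1,1],[0,0,-4]]

  R1 -= -1·R0 → [0,1,1]
  R2 -= 2·R0 → [0,1,-3]
  R2 -= 1·R1 → [0,0,-4]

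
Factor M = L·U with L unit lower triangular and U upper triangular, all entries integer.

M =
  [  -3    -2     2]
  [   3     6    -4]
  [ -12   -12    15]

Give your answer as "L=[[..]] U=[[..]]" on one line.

  r1 -= -1·r0 → [0,4,-2]
  r2 -= 4·r0 → [0,-4,7]
  r2 -= -1·r1 → [0,0,5]

L=[[1,0,0],[-1,1,0],[4,-1,1]] U=[[-3,-2,2],[0,4,-2],[0,0,5]]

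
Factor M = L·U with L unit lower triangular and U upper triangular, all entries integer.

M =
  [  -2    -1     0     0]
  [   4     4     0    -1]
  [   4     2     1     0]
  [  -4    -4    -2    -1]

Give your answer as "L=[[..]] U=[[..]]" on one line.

  R1 -= -2·R0 → [0,2,0,-1]
  R2 -= -2·R0 → [0,0,1,0]
  R3 -= 2·R0 → [0,-2,-2,-1]
  R2 -= 0·R1 → [0,0,1,0]
  R3 -= -1·R1 → [0,0,-2,-2]
  R3 -= -2·R2 → [0,0,0,-2]

L=[[1,0,0,0],[-2,1,0,0],[-2,0,1,0],[2,-1,-2,1]] U=[[-2,-1,0,0],[0,2,0,-1],[0,0,1,0],[0,0,0,-2]]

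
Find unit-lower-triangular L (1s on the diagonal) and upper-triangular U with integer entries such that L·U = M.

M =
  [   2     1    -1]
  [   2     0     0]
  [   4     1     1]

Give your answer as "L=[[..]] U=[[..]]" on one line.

L=[[1,0,0],[1,1,0],[2,1,1]] U=[[2,1,-1],[0,-1,1],[0,0,2]]

  R1 -= 1·R0 → [0,-1,1]
  R2 -= 2·R0 → [0,-1,3]
  R2 -= 1·R1 → [0,0,2]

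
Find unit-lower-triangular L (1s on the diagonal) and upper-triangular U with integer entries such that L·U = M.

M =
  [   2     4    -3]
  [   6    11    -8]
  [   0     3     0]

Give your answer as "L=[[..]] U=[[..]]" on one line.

L=[[1,0,0],[3,1,0],[0,-3,1]] U=[[2,4,-3],[0,-1,1],[0,0,3]]

  R1 -= 3·R0 → [0,-1,1]
  R2 -= 0·R0 → [0,3,0]
  R2 -= -3·R1 → [0,0,3]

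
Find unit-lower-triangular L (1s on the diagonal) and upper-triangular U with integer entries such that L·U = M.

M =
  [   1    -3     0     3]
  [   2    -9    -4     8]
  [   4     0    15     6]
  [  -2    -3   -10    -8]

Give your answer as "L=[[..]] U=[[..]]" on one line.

  r1 -= 2·r0 → [0,-3,-4,2]
  r2 -= 4·r0 → [0,12,15,-6]
  r3 -= -2·r0 → [0,-9,-10,-2]
  r2 -= -4·r1 → [0,0,-1,2]
  r3 -= 3·r1 → [0,0,2,-8]
  r3 -= -2·r2 → [0,0,0,-4]

L=[[1,0,0,0],[2,1,0,0],[4,-4,1,0],[-2,3,-2,1]] U=[[1,-3,0,3],[0,-3,-4,2],[0,0,-1,2],[0,0,0,-4]]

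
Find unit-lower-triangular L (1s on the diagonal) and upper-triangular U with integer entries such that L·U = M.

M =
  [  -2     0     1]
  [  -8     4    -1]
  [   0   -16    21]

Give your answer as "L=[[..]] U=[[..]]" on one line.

  r1 -= 4·r0 → [0,4,-5]
  r2 -= 0·r0 → [0,-16,21]
  r2 -= -4·r1 → [0,0,1]

L=[[1,0,0],[4,1,0],[0,-4,1]] U=[[-2,0,1],[0,4,-5],[0,0,1]]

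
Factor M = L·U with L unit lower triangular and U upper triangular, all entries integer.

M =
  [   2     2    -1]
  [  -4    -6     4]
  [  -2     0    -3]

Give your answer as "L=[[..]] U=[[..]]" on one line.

  row1 -= -2·row0 → [0,-2,2]
  row2 -= -1·row0 → [0,2,-4]
  row2 -= -1·row1 → [0,0,-2]

L=[[1,0,0],[-2,1,0],[-1,-1,1]] U=[[2,2,-1],[0,-2,2],[0,0,-2]]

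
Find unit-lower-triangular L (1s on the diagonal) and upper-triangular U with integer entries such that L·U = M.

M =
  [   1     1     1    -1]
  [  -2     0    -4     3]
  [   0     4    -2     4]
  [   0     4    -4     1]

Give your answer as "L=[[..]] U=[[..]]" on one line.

  row1 -= -2·row0 → [0,2,-2,1]
  row2 -= 0·row0 → [0,4,-2,4]
  row3 -= 0·row0 → [0,4,-4,1]
  row2 -= 2·row1 → [0,0,2,2]
  row3 -= 2·row1 → [0,0,0,-1]
  row3 -= 0·row2 → [0,0,0,-1]

L=[[1,0,0,0],[-2,1,0,0],[0,2,1,0],[0,2,0,1]] U=[[1,1,1,-1],[0,2,-2,1],[0,0,2,2],[0,0,0,-1]]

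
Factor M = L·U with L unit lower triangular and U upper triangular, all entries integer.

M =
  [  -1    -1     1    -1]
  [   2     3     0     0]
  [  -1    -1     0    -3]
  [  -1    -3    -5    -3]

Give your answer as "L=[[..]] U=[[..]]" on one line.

L=[[1,0,0,0],[-2,1,0,0],[1,0,1,0],[1,-2,2,1]] U=[[-1,-1,1,-1],[0,1,2,-2],[0,0,-1,-2],[0,0,0,-2]]

  r1 -= -2·r0 → [0,1,2,-2]
  r2 -= 1·r0 → [0,0,-1,-2]
  r3 -= 1·r0 → [0,-2,-6,-2]
  r2 -= 0·r1 → [0,0,-1,-2]
  r3 -= -2·r1 → [0,0,-2,-6]
  r3 -= 2·r2 → [0,0,0,-2]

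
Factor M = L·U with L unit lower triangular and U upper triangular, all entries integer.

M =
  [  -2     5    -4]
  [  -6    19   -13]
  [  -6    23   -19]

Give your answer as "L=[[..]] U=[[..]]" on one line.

  r1 -= 3·r0 → [0,4,-1]
  r2 -= 3·r0 → [0,8,-7]
  r2 -= 2·r1 → [0,0,-5]

L=[[1,0,0],[3,1,0],[3,2,1]] U=[[-2,5,-4],[0,4,-1],[0,0,-5]]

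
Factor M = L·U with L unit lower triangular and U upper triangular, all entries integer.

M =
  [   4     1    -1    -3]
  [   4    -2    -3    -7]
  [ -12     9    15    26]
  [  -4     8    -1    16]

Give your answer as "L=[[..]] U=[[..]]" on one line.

L=[[1,0,0,0],[1,1,0,0],[-3,-4,1,0],[-1,-3,-2,1]] U=[[4,1,-1,-3],[0,-3,-2,-4],[0,0,4,1],[0,0,0,3]]

  row1 -= 1·row0 → [0,-3,-2,-4]
  row2 -= -3·row0 → [0,12,12,17]
  row3 -= -1·row0 → [0,9,-2,13]
  row2 -= -4·row1 → [0,0,4,1]
  row3 -= -3·row1 → [0,0,-8,1]
  row3 -= -2·row2 → [0,0,0,3]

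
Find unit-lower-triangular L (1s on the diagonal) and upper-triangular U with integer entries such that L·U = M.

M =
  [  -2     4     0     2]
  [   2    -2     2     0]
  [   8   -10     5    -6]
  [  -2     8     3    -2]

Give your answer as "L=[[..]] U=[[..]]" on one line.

  row1 -= -1·row0 → [0,2,2,2]
  row2 -= -4·row0 → [0,6,5,2]
  row3 -= 1·row0 → [0,4,3,-4]
  row2 -= 3·row1 → [0,0,-1,-4]
  row3 -= 2·row1 → [0,0,-1,-8]
  row3 -= 1·row2 → [0,0,0,-4]

L=[[1,0,0,0],[-1,1,0,0],[-4,3,1,0],[1,2,1,1]] U=[[-2,4,0,2],[0,2,2,2],[0,0,-1,-4],[0,0,0,-4]]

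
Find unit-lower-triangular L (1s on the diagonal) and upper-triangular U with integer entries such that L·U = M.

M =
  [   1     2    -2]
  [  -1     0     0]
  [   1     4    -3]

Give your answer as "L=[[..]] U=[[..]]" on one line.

L=[[1,0,0],[-1,1,0],[1,1,1]] U=[[1,2,-2],[0,2,-2],[0,0,1]]

  row1 -= -1·row0 → [0,2,-2]
  row2 -= 1·row0 → [0,2,-1]
  row2 -= 1·row1 → [0,0,1]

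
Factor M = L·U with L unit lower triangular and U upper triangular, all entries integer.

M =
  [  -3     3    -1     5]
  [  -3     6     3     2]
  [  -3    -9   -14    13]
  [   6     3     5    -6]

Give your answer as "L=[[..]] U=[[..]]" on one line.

  R1 -= 1·R0 → [0,3,4,-3]
  R2 -= 1·R0 → [0,-12,-13,8]
  R3 -= -2·R0 → [0,9,3,4]
  R2 -= -4·R1 → [0,0,3,-4]
  R3 -= 3·R1 → [0,0,-9,13]
  R3 -= -3·R2 → [0,0,0,1]

L=[[1,0,0,0],[1,1,0,0],[1,-4,1,0],[-2,3,-3,1]] U=[[-3,3,-1,5],[0,3,4,-3],[0,0,3,-4],[0,0,0,1]]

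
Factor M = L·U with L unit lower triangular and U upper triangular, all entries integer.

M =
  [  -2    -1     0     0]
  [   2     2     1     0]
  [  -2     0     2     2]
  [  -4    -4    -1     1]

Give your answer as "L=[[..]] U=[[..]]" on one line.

  row1 -= -1·row0 → [0,1,1,0]
  row2 -= 1·row0 → [0,1,2,2]
  row3 -= 2·row0 → [0,-2,-1,1]
  row2 -= 1·row1 → [0,0,1,2]
  row3 -= -2·row1 → [0,0,1,1]
  row3 -= 1·row2 → [0,0,0,-1]

L=[[1,0,0,0],[-1,1,0,0],[1,1,1,0],[2,-2,1,1]] U=[[-2,-1,0,0],[0,1,1,0],[0,0,1,2],[0,0,0,-1]]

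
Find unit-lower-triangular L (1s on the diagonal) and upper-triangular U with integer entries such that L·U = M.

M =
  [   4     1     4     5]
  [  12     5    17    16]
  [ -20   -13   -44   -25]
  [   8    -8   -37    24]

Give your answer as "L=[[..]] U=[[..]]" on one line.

  row1 -= 3·row0 → [0,2,5,1]
  row2 -= -5·row0 → [0,-8,-24,0]
  row3 -= 2·row0 → [0,-10,-45,14]
  row2 -= -4·row1 → [0,0,-4,4]
  row3 -= -5·row1 → [0,0,-20,19]
  row3 -= 5·row2 → [0,0,0,-1]

L=[[1,0,0,0],[3,1,0,0],[-5,-4,1,0],[2,-5,5,1]] U=[[4,1,4,5],[0,2,5,1],[0,0,-4,4],[0,0,0,-1]]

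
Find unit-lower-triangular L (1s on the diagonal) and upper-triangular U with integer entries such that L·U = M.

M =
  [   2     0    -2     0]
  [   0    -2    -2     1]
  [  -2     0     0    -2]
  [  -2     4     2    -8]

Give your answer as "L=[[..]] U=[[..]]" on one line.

  row1 -= 0·row0 → [0,-2,-2,1]
  row2 -= -1·row0 → [0,0,-2,-2]
  row3 -= -1·row0 → [0,4,0,-8]
  row2 -= 0·row1 → [0,0,-2,-2]
  row3 -= -2·row1 → [0,0,-4,-6]
  row3 -= 2·row2 → [0,0,0,-2]

L=[[1,0,0,0],[0,1,0,0],[-1,0,1,0],[-1,-2,2,1]] U=[[2,0,-2,0],[0,-2,-2,1],[0,0,-2,-2],[0,0,0,-2]]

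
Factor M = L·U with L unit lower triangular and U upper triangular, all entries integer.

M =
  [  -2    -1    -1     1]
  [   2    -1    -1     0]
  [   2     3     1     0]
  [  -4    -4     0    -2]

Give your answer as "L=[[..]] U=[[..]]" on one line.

  r1 -= -1·r0 → [0,-2,-2,1]
  r2 -= -1·r0 → [0,2,0,1]
  r3 -= 2·r0 → [0,-2,2,-4]
  r2 -= -1·r1 → [0,0,-2,2]
  r3 -= 1·r1 → [0,0,4,-5]
  r3 -= -2·r2 → [0,0,0,-1]

L=[[1,0,0,0],[-1,1,0,0],[-1,-1,1,0],[2,1,-2,1]] U=[[-2,-1,-1,1],[0,-2,-2,1],[0,0,-2,2],[0,0,0,-1]]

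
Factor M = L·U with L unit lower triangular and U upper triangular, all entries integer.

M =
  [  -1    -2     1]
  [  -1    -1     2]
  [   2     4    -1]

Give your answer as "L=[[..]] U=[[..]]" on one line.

  R1 -= 1·R0 → [0,1,1]
  R2 -= -2·R0 → [0,0,1]
  R2 -= 0·R1 → [0,0,1]

L=[[1,0,0],[1,1,0],[-2,0,1]] U=[[-1,-2,1],[0,1,1],[0,0,1]]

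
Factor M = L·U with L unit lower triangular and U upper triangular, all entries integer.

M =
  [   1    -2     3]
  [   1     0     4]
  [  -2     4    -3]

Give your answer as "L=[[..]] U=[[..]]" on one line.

L=[[1,0,0],[1,1,0],[-2,0,1]] U=[[1,-2,3],[0,2,1],[0,0,3]]

  r1 -= 1·r0 → [0,2,1]
  r2 -= -2·r0 → [0,0,3]
  r2 -= 0·r1 → [0,0,3]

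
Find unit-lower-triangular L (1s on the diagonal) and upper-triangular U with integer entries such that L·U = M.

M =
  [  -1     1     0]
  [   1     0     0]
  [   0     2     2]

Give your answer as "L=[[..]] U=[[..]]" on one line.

  r1 -= -1·r0 → [0,1,0]
  r2 -= 0·r0 → [0,2,2]
  r2 -= 2·r1 → [0,0,2]

L=[[1,0,0],[-1,1,0],[0,2,1]] U=[[-1,1,0],[0,1,0],[0,0,2]]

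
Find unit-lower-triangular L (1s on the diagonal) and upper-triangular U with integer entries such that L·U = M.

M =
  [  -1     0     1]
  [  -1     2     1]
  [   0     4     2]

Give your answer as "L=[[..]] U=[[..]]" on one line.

L=[[1,0,0],[1,1,0],[0,2,1]] U=[[-1,0,1],[0,2,0],[0,0,2]]

  R1 -= 1·R0 → [0,2,0]
  R2 -= 0·R0 → [0,4,2]
  R2 -= 2·R1 → [0,0,2]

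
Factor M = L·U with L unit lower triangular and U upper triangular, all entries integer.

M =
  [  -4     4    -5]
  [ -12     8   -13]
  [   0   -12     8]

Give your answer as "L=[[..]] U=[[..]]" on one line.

  r1 -= 3·r0 → [0,-4,2]
  r2 -= 0·r0 → [0,-12,8]
  r2 -= 3·r1 → [0,0,2]

L=[[1,0,0],[3,1,0],[0,3,1]] U=[[-4,4,-5],[0,-4,2],[0,0,2]]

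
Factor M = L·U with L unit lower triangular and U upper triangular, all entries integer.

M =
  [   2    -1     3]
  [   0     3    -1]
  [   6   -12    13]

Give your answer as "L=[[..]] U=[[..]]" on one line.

  row1 -= 0·row0 → [0,3,-1]
  row2 -= 3·row0 → [0,-9,4]
  row2 -= -3·row1 → [0,0,1]

L=[[1,0,0],[0,1,0],[3,-3,1]] U=[[2,-1,3],[0,3,-1],[0,0,1]]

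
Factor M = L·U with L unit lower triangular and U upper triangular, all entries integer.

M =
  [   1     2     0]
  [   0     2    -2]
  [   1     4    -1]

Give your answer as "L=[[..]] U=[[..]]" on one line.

L=[[1,0,0],[0,1,0],[1,1,1]] U=[[1,2,0],[0,2,-2],[0,0,1]]

  r1 -= 0·r0 → [0,2,-2]
  r2 -= 1·r0 → [0,2,-1]
  r2 -= 1·r1 → [0,0,1]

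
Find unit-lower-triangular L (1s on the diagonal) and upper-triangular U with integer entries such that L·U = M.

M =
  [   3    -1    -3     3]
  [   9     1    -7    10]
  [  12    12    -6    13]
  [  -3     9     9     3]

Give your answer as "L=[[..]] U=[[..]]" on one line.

  r1 -= 3·r0 → [0,4,2,1]
  r2 -= 4·r0 → [0,16,6,1]
  r3 -= -1·r0 → [0,8,6,6]
  r2 -= 4·r1 → [0,0,-2,-3]
  r3 -= 2·r1 → [0,0,2,4]
  r3 -= -1·r2 → [0,0,0,1]

L=[[1,0,0,0],[3,1,0,0],[4,4,1,0],[-1,2,-1,1]] U=[[3,-1,-3,3],[0,4,2,1],[0,0,-2,-3],[0,0,0,1]]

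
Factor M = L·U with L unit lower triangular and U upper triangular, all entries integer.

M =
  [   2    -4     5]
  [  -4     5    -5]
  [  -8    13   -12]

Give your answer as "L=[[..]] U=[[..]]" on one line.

  row1 -= -2·row0 → [0,-3,5]
  row2 -= -4·row0 → [0,-3,8]
  row2 -= 1·row1 → [0,0,3]

L=[[1,0,0],[-2,1,0],[-4,1,1]] U=[[2,-4,5],[0,-3,5],[0,0,3]]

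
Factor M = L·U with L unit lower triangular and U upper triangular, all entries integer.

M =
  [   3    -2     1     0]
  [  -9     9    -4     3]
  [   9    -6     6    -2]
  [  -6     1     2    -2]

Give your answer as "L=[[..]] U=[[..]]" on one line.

L=[[1,0,0,0],[-3,1,0,0],[3,0,1,0],[-2,-1,1,1]] U=[[3,-2,1,0],[0,3,-1,3],[0,0,3,-2],[0,0,0,3]]

  row1 -= -3·row0 → [0,3,-1,3]
  row2 -= 3·row0 → [0,0,3,-2]
  row3 -= -2·row0 → [0,-3,4,-2]
  row2 -= 0·row1 → [0,0,3,-2]
  row3 -= -1·row1 → [0,0,3,1]
  row3 -= 1·row2 → [0,0,0,3]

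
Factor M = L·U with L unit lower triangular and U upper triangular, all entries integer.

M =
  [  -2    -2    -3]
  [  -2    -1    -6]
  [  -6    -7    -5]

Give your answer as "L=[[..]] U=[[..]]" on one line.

  R1 -= 1·R0 → [0,1,-3]
  R2 -= 3·R0 → [0,-1,4]
  R2 -= -1·R1 → [0,0,1]

L=[[1,0,0],[1,1,0],[3,-1,1]] U=[[-2,-2,-3],[0,1,-3],[0,0,1]]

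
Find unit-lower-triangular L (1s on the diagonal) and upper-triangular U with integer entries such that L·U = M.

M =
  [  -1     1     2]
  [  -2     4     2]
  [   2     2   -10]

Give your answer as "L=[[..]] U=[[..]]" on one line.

  R1 -= 2·R0 → [0,2,-2]
  R2 -= -2·R0 → [0,4,-6]
  R2 -= 2·R1 → [0,0,-2]

L=[[1,0,0],[2,1,0],[-2,2,1]] U=[[-1,1,2],[0,2,-2],[0,0,-2]]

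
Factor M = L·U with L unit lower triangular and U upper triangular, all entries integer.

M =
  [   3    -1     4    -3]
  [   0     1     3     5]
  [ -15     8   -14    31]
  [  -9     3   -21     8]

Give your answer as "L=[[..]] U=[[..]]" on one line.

L=[[1,0,0,0],[0,1,0,0],[-5,3,1,0],[-3,0,3,1]] U=[[3,-1,4,-3],[0,1,3,5],[0,0,-3,1],[0,0,0,-4]]

  row1 -= 0·row0 → [0,1,3,5]
  row2 -= -5·row0 → [0,3,6,16]
  row3 -= -3·row0 → [0,0,-9,-1]
  row2 -= 3·row1 → [0,0,-3,1]
  row3 -= 0·row1 → [0,0,-9,-1]
  row3 -= 3·row2 → [0,0,0,-4]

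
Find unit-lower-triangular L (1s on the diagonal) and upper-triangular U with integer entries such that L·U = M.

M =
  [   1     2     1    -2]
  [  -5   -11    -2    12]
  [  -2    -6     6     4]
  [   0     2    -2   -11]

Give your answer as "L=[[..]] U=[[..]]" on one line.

L=[[1,0,0,0],[-5,1,0,0],[-2,2,1,0],[0,-2,2,1]] U=[[1,2,1,-2],[0,-1,3,2],[0,0,2,-4],[0,0,0,1]]

  r1 -= -5·r0 → [0,-1,3,2]
  r2 -= -2·r0 → [0,-2,8,0]
  r3 -= 0·r0 → [0,2,-2,-11]
  r2 -= 2·r1 → [0,0,2,-4]
  r3 -= -2·r1 → [0,0,4,-7]
  r3 -= 2·r2 → [0,0,0,1]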